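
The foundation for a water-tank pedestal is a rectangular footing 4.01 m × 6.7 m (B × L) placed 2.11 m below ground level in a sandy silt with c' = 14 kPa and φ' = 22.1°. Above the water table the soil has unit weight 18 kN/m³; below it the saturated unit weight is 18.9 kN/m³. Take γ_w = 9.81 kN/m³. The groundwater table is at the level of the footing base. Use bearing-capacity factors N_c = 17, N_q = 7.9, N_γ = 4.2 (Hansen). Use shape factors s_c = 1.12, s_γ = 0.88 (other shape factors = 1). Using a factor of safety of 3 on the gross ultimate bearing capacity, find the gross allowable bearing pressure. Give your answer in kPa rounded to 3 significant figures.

q_all ≈ 211 kPa

Effective surcharge at the founding depth q = γ·D_f = 18 × 2.11 = 37.98 kPa.
The water table coincides with the base, so in the self-weight term γ → γ' = 9.09 kN/m³.
q_ult = c·N_c·s_c + q·N_q + 0.5·γ·B·N_γ·s_γ
     = 14 × 17 × 1.12 + 37.98 × 7.9 + 0.5 × 9.09 × 4.01 × 4.2 × 0.88
     = 266.56 + 300.04 + 67.361 = 633.96 kPa.
q_all = 633.96 / 3 = 211.32 kPa.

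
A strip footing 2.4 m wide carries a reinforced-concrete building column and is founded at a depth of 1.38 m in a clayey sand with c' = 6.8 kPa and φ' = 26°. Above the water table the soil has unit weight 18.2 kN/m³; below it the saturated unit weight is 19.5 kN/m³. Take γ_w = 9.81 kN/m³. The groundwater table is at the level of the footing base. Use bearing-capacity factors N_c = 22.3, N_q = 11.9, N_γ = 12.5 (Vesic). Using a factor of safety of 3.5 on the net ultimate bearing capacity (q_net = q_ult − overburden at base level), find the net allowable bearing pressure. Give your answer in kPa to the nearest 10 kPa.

q_all(net) ≈ 160 kPa

q = γ·D_f = 18.2 × 1.38 = 25.116 kPa.
For the ½γBN_γ term take γ' = 19.5 − 9.81 = 9.69 kN/m³ (soil below base is submerged).
c·N_c = 6.8 × 22.3 = 151.64 kPa
q·N_q = 25.116 × 11.9 = 298.88 kPa
0.5·γ·B·N_γ = 0.5 × 9.69 × 2.4 × 12.5 = 145.35 kPa
q_ult = 151.64 + 298.88 + 145.35 = 595.87 kPa.
q_net = 595.87 − 25.116 = 570.75 kPa.
q_all(net) = 570.75 / 3.5 = 163.07 kPa.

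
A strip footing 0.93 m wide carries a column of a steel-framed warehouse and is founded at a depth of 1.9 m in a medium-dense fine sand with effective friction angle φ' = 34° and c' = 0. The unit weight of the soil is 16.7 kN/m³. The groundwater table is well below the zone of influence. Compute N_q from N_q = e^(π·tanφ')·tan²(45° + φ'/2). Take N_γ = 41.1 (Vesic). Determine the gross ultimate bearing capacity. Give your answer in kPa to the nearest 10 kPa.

tan34° = 0.6745, so N_q = e^(π×0.6745)·tan²(62°) = 8.323 × 3.537 = 29.44.
q = γ·D_f = 16.7 × 1.9 = 31.73 kPa.
q·N_q = 31.73 × 29.44 = 934.12 kPa
0.5·γ·B·N_γ = 0.5 × 16.7 × 0.93 × 41.1 = 319.16 kPa
q_ult = 934.12 + 319.16 = 1253.3 kPa.

q_ult ≈ 1250 kPa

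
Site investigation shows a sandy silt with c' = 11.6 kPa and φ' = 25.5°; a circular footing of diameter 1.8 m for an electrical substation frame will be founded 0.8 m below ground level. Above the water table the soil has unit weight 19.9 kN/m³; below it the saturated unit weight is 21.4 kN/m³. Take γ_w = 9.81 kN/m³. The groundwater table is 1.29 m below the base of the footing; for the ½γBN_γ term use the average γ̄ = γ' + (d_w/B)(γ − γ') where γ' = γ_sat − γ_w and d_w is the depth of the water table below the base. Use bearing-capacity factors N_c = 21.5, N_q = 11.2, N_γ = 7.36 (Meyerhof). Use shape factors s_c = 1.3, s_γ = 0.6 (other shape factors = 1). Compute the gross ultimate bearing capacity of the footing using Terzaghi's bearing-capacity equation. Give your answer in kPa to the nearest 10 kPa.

q_ult ≈ 570 kPa

Effective surcharge at the founding depth q = γ·D_f = 19.9 × 0.8 = 15.92 kPa.
With d_w = 1.29 m < B, γ̄ = 11.59 + (1.29/1.8) × (19.9 − 11.59) = 17.545 kN/m³.
q_ult = c·N_c·s_c + q·N_q + 0.5·γ·B·N_γ·s_γ
     = 11.6 × 21.5 × 1.3 + 15.92 × 11.2 + 0.5 × 17.545 × 1.8 × 7.36 × 0.6
     = 324.22 + 178.3 + 69.733 = 572.26 kPa.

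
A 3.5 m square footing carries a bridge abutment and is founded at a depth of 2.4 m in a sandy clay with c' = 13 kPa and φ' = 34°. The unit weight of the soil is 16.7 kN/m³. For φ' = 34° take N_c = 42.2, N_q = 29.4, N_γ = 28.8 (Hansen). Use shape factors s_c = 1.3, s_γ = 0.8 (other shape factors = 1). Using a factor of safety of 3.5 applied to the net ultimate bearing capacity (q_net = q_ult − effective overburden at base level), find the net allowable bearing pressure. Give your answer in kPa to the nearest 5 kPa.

Effective surcharge at the founding depth q = γ·D_f = 16.7 × 2.4 = 40.08 kPa.
q_ult = c·N_c·s_c + q·N_q + 0.5·γ·B·N_γ·s_γ
     = 13 × 42.2 × 1.3 + 40.08 × 29.4 + 0.5 × 16.7 × 3.5 × 28.8 × 0.8
     = 713.18 + 1178.4 + 673.34 = 2564.9 kPa.
Net ultimate: q_net = 2564.9 − 40.08 = 2524.8 kPa.
q_all(net) = 2524.8 / 3.5 = 721.37 kPa.

q_all(net) ≈ 720 kPa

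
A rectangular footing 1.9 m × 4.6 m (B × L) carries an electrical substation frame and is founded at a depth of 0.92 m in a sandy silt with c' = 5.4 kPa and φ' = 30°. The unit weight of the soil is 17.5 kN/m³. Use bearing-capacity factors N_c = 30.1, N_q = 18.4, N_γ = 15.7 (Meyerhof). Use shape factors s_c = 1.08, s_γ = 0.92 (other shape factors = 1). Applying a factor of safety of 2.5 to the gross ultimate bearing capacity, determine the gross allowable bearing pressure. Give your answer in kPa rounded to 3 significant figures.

q = γ·D_f = 17.5 × 0.92 = 16.1 kPa.
c·N_c·s_c = 5.4 × 30.1 × 1.08 = 175.54 kPa
q·N_q = 16.1 × 18.4 = 296.24 kPa
0.5·γ·B·N_γ·s_γ = 0.5 × 17.5 × 1.9 × 15.7 × 0.92 = 240.13 kPa
q_ult = 175.54 + 296.24 + 240.13 = 711.91 kPa.
q_all = q_ult / FS = 711.91 / 2.5 = 284.77 kPa.

q_all ≈ 285 kPa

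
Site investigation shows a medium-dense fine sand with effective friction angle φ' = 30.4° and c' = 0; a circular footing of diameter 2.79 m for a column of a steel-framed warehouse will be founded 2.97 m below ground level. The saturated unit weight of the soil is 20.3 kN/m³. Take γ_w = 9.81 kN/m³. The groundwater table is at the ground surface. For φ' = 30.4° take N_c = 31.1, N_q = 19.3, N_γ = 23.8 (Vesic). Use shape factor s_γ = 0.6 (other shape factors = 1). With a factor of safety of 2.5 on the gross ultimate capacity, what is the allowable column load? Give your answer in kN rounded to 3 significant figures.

P_all ≈ 1980 kN

γ' = 20.3 − 9.81 = 10.49 kN/m³ (submerged throughout). q = 10.49 × 2.97 = 31.155 kPa; the same γ' applies in the ½γBN_γ term.
q·N_q = 31.155 × 19.3 = 601.3 kPa
0.5·γ·B·N_γ·s_γ = 0.5 × 10.49 × 2.79 × 23.8 × 0.6 = 208.97 kPa
q_ult = 601.3 + 208.97 = 810.26 kPa.
Gross allowable pressure q_all = 810.26 / 2.5 = 324.11 kPa.
Footing area = 6.1136 m², so allowable column load = 324.11 × 6.1136 = 1981.5 kN.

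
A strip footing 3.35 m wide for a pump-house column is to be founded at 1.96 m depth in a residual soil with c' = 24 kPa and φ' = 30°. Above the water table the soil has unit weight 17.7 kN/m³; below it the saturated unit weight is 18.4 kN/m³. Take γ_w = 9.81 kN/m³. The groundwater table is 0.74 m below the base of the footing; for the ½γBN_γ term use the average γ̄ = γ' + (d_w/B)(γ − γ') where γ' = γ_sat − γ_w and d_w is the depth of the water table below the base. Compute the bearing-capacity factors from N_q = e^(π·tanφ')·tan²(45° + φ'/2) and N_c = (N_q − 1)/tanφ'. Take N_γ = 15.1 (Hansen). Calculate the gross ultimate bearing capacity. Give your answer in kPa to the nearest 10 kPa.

q_ult ≈ 1630 kPa

tan30° = 0.5774, so N_q = e^(π×0.5774)·tan²(60°) = 6.134 × 3.0 = 18.4.
N_c = (18.4 − 1)/tan30° = 30.14.
q = γ·D_f = 17.7 × 1.96 = 34.692 kPa.
γ' = 8.59 kN/m³; averaging over the depth B below the base, γ̄ = γ' + (d_w/B)(γ − γ') = 10.602 kN/m³.
c·N_c = 24 × 30.14 = 723.35 kPa
q·N_q = 34.692 × 18.401 = 638.37 kPa
0.5·γ·B·N_γ = 0.5 × 10.602 × 3.35 × 15.1 = 268.16 kPa
q_ult = 723.35 + 638.37 + 268.16 = 1629.9 kPa.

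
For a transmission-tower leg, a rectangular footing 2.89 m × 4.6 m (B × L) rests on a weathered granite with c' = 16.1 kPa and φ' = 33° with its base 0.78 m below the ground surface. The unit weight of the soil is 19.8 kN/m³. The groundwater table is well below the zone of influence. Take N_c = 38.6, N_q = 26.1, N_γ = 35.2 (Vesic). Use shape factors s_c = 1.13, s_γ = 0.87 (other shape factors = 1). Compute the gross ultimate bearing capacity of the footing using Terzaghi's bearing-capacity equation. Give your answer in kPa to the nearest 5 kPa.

Overburden at base level: q = 19.8 × 0.78 = 15.444 kPa.
Cohesion term c·N_c·s_c = 16.1 × 38.6 × 1.13 = 702.25 kPa; surcharge term q·N_q = 15.444 × 26.1 = 403.09 kPa; self-weight term 0.5·γ·B·N_γ·s_γ = 0.5 × 19.8 × 2.89 × 35.2 × 0.87 = 876.18 kPa.
q_ult = 702.25 + 403.09 + 876.18 = 1981.5 kPa.

q_ult ≈ 1980 kPa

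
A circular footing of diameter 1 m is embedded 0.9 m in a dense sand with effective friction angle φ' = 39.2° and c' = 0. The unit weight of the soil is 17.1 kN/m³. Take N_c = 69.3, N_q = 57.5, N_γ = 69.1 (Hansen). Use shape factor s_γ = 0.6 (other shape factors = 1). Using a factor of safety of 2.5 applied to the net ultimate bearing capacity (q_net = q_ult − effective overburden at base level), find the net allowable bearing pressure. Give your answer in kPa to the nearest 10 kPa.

Effective surcharge at the founding depth q = γ·D_f = 17.1 × 0.9 = 15.39 kPa.
q_ult = q·N_q + 0.5·γ·B·N_γ·s_γ
     = 15.39 × 57.5 + 0.5 × 17.1 × 1 × 69.1 × 0.6
     = 884.93 + 354.48 = 1239.4 kPa.
Net ultimate: q_net = 1239.4 − 15.39 = 1224 kPa.
q_all(net) = 1224 / 2.5 = 489.61 kPa.

q_all(net) ≈ 490 kPa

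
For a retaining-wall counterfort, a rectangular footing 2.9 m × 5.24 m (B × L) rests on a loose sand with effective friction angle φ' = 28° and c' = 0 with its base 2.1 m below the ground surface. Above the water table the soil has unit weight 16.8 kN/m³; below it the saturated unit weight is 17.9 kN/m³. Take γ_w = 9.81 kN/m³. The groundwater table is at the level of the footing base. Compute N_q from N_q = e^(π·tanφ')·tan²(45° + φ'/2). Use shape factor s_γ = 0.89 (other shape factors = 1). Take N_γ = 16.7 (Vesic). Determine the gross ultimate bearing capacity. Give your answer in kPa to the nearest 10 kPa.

q_ult ≈ 690 kPa

tan28° = 0.5317, so N_q = e^(π×0.5317)·tan²(59°) = 5.314 × 2.77 = 14.72.
Overburden at base level: q = 16.8 × 2.1 = 35.28 kPa.
Below the base the soil is submerged, so the ½γBN_γ term uses γ' = 17.9 − 9.81 = 8.09 kN/m³.
Surcharge term q·N_q = 35.28 × 14.72 = 519.32 kPa; self-weight term 0.5·γ·B·N_γ·s_γ = 0.5 × 8.09 × 2.9 × 16.7 × 0.89 = 174.35 kPa.
q_ult = 519.32 + 174.35 = 693.67 kPa.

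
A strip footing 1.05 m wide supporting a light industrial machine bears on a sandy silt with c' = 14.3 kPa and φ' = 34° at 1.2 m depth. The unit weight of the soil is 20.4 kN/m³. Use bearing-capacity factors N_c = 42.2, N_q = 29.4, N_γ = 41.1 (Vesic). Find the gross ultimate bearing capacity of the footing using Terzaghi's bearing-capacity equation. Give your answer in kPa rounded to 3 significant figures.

Overburden at base level: q = 20.4 × 1.2 = 24.48 kPa.
Cohesion term c·N_c = 14.3 × 42.2 = 603.46 kPa; surcharge term q·N_q = 24.48 × 29.4 = 719.71 kPa; self-weight term 0.5·γ·B·N_γ = 0.5 × 20.4 × 1.05 × 41.1 = 440.18 kPa.
q_ult = 603.46 + 719.71 + 440.18 = 1763.4 kPa.

q_ult ≈ 1760 kPa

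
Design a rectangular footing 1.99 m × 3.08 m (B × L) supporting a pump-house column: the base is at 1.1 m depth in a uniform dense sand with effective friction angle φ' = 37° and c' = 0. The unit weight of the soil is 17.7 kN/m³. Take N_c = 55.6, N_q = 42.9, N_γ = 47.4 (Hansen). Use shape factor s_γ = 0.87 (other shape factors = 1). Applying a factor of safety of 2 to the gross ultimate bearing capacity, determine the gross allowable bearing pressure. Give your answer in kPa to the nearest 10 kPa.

Overburden at base level: q = 17.7 × 1.1 = 19.47 kPa.
Surcharge term q·N_q = 19.47 × 42.9 = 835.26 kPa; self-weight term 0.5·γ·B·N_γ·s_γ = 0.5 × 17.7 × 1.99 × 47.4 × 0.87 = 726.26 kPa.
q_ult = 835.26 + 726.26 = 1561.5 kPa.
q_all = q_ult / FS = 1561.5 / 2 = 780.76 kPa.

q_all ≈ 780 kPa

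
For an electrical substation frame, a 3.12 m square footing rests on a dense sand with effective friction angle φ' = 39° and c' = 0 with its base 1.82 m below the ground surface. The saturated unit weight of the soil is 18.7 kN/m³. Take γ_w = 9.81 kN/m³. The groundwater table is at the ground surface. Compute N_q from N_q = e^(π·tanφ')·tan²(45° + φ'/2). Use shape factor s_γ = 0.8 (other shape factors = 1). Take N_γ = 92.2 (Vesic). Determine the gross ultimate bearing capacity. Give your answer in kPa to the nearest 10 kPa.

tan39° = 0.8098, so N_q = e^(π×0.8098)·tan²(64.5°) = 12.731 × 4.395 = 55.96.
γ' = 18.7 − 9.81 = 8.89 kN/m³ (submerged throughout). q = 8.89 × 1.82 = 16.18 kPa; the same γ' applies in the ½γBN_γ term.
q·N_q = 16.18 × 55.957 = 905.38 kPa
0.5·γ·B·N_γ·s_γ = 0.5 × 8.89 × 3.12 × 92.2 × 0.8 = 1022.9 kPa
q_ult = 905.38 + 1022.9 = 1928.3 kPa.

q_ult ≈ 1930 kPa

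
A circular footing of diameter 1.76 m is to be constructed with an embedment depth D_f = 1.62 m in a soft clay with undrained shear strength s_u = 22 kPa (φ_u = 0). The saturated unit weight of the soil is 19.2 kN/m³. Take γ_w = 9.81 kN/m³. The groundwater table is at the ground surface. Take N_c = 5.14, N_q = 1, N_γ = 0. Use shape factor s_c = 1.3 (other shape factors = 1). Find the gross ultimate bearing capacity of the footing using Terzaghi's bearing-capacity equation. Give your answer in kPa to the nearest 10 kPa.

Water table at ground surface, so effective unit weight γ' = 19.2 − 9.81 = 9.39 kN/m³ is used throughout; overburden q = 9.39 × 1.62 = 15.212 kPa.
Cohesion term c·N_c·s_c = 22 × 5.14 × 1.3 = 147 kPa; surcharge term q·N_q = 15.212 × 1 = 15.212 kPa.
q_ult = 147 + 15.212 = 162.22 kPa.

q_ult ≈ 160 kPa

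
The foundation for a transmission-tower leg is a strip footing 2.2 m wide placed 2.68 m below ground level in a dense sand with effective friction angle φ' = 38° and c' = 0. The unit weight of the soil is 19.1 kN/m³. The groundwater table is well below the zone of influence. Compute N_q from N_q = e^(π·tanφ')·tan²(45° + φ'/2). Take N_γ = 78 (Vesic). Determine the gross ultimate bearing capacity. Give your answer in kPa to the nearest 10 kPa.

tan38° = 0.7813, so N_q = e^(π×0.7813)·tan²(64°) = 11.64 × 4.204 = 48.93.
Effective surcharge at the founding depth q = γ·D_f = 19.1 × 2.68 = 51.188 kPa.
q_ult = q·N_q + 0.5·γ·B·N_γ
     = 51.188 × 48.933 + 0.5 × 19.1 × 2.2 × 78
     = 2504.8 + 1638.8 = 4143.6 kPa.

q_ult ≈ 4140 kPa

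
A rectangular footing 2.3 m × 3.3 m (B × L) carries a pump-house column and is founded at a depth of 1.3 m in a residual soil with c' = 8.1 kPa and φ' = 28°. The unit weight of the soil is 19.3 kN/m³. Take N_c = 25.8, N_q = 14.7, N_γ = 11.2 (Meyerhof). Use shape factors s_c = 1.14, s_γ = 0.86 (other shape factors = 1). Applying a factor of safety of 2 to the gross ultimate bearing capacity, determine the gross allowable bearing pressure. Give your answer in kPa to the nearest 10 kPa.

q_all ≈ 410 kPa

Overburden at base level: q = 19.3 × 1.3 = 25.09 kPa.
Cohesion term c·N_c·s_c = 8.1 × 25.8 × 1.14 = 238.24 kPa; surcharge term q·N_q = 25.09 × 14.7 = 368.82 kPa; self-weight term 0.5·γ·B·N_γ·s_γ = 0.5 × 19.3 × 2.3 × 11.2 × 0.86 = 213.78 kPa.
q_ult = 238.24 + 368.82 + 213.78 = 820.84 kPa.
q_all = q_ult / FS = 820.84 / 2 = 410.42 kPa.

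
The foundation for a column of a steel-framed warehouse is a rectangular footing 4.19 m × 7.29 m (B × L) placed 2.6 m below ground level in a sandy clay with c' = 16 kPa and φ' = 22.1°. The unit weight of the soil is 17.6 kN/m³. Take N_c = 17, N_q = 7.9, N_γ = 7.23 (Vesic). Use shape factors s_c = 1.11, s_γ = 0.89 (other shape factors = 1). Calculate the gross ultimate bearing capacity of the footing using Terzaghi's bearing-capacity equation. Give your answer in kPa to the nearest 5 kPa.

q_ult ≈ 900 kPa

q = γ·D_f = 17.6 × 2.6 = 45.76 kPa.
c·N_c·s_c = 16 × 17 × 1.11 = 301.92 kPa
q·N_q = 45.76 × 7.9 = 361.5 kPa
0.5·γ·B·N_γ·s_γ = 0.5 × 17.6 × 4.19 × 7.23 × 0.89 = 237.26 kPa
q_ult = 301.92 + 361.5 + 237.26 = 900.68 kPa.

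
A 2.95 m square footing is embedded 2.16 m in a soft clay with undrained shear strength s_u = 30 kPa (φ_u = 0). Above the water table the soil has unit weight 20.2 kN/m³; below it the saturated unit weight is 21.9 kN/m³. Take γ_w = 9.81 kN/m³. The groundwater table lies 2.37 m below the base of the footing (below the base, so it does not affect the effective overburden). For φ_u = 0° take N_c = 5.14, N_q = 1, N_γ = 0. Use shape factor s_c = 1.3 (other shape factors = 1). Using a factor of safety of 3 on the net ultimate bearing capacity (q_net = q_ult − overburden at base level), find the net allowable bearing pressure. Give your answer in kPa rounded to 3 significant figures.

Effective surcharge at the founding depth q = γ·D_f = 20.2 × 2.16 = 43.632 kPa.
q_ult = c·N_c·s_c + q·N_q
     = 30 × 5.14 × 1.3 + 43.632 × 1
     = 200.46 + 43.632 = 244.09 kPa.
q_net = 244.09 − 43.632 = 200.46 kPa.
q_all(net) = 200.46 / 3 = 66.82 kPa.

q_all(net) ≈ 66.8 kPa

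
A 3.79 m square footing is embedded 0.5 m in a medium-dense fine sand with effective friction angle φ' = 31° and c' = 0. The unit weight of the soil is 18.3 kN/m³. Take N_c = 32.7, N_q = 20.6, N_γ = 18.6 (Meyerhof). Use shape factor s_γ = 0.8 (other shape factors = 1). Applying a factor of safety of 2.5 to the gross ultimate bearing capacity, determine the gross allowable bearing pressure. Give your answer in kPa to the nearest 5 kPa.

q_all ≈ 280 kPa

q = γ·D_f = 18.3 × 0.5 = 9.15 kPa.
q·N_q = 9.15 × 20.6 = 188.49 kPa
0.5·γ·B·N_γ·s_γ = 0.5 × 18.3 × 3.79 × 18.6 × 0.8 = 516.02 kPa
q_ult = 188.49 + 516.02 = 704.51 kPa.
q_all = q_ult / FS = 704.51 / 2.5 = 281.8 kPa.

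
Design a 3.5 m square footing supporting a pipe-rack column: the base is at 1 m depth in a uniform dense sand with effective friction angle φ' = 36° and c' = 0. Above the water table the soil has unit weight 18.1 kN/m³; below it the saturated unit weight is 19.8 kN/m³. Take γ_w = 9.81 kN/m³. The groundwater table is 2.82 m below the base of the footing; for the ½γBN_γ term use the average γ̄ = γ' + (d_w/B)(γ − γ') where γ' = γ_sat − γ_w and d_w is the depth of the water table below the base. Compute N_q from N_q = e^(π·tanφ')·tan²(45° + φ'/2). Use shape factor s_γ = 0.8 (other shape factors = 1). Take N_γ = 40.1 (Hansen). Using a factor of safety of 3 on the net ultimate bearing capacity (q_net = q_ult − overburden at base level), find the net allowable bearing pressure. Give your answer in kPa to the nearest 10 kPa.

N_q = e^(π·tan36°)·tan²(63°) = 37.75.
Effective surcharge at the founding depth q = γ·D_f = 18.1 × 1 = 18.1 kPa.
With d_w = 2.82 m < B, γ̄ = 9.99 + (2.82/3.5) × (18.1 − 9.99) = 16.524 kN/m³.
q_ult = q·N_q + 0.5·γ·B·N_γ·s_γ
     = 18.1 × 37.752 + 0.5 × 16.524 × 3.5 × 40.1 × 0.8
     = 683.32 + 927.68 = 1611 kPa.
q_net = 1611 − 18.1 = 1592.9 kPa.
q_all(net) = 1592.9 / 3 = 530.97 kPa.

q_all(net) ≈ 530 kPa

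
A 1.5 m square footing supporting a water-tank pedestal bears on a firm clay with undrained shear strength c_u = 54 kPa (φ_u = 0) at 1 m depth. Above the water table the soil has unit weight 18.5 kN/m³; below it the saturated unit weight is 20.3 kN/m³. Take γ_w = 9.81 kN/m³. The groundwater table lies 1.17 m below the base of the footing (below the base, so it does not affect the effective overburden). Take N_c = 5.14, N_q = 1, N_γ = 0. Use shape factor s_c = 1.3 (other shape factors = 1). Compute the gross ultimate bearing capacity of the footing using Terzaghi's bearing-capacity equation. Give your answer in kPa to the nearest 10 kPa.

Effective surcharge at the founding depth q = γ·D_f = 18.5 × 1 = 18.5 kPa.
q_ult = c·N_c·s_c + q·N_q
     = 54 × 5.14 × 1.3 + 18.5 × 1
     = 360.83 + 18.5 = 379.33 kPa.

q_ult ≈ 380 kPa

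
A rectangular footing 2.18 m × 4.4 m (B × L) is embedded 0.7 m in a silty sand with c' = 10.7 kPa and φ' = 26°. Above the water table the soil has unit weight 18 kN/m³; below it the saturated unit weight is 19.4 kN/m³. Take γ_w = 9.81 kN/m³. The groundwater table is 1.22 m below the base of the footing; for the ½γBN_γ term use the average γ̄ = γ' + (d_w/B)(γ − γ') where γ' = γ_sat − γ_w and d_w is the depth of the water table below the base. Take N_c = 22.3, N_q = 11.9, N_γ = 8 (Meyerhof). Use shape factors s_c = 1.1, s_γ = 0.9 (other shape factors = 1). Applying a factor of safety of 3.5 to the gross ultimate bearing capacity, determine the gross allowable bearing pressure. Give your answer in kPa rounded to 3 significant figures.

q_all ≈ 150 kPa

q = γ·D_f = 18 × 0.7 = 12.6 kPa.
γ' = 9.59 kN/m³; averaging over the depth B below the base, γ̄ = γ' + (d_w/B)(γ − γ') = 14.297 kN/m³.
c·N_c·s_c = 10.7 × 22.3 × 1.1 = 262.47 kPa
q·N_q = 12.6 × 11.9 = 149.94 kPa
0.5·γ·B·N_γ·s_γ = 0.5 × 14.297 × 2.18 × 8 × 0.9 = 112.2 kPa
q_ult = 262.47 + 149.94 + 112.2 = 524.61 kPa.
q_all = q_ult / FS = 524.61 / 3.5 = 149.89 kPa.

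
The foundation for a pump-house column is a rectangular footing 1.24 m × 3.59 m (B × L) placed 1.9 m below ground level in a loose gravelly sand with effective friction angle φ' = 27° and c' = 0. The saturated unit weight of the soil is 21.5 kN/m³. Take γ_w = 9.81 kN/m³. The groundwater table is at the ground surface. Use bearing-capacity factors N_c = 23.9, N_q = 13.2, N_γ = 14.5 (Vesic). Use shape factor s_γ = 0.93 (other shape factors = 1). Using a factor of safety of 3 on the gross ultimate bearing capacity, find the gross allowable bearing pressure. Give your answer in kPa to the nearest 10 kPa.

q_all ≈ 130 kPa

Water table at ground surface, so effective unit weight γ' = 21.5 − 9.81 = 11.69 kN/m³ is used throughout; overburden q = 11.69 × 1.9 = 22.211 kPa; the same γ' applies in the ½γBN_γ term.
Surcharge term q·N_q = 22.211 × 13.2 = 293.19 kPa; self-weight term 0.5·γ·B·N_γ·s_γ = 0.5 × 11.69 × 1.24 × 14.5 × 0.93 = 97.737 kPa.
q_ult = 293.19 + 97.737 = 390.92 kPa.
q_all = 390.92 / 3 = 130.31 kPa.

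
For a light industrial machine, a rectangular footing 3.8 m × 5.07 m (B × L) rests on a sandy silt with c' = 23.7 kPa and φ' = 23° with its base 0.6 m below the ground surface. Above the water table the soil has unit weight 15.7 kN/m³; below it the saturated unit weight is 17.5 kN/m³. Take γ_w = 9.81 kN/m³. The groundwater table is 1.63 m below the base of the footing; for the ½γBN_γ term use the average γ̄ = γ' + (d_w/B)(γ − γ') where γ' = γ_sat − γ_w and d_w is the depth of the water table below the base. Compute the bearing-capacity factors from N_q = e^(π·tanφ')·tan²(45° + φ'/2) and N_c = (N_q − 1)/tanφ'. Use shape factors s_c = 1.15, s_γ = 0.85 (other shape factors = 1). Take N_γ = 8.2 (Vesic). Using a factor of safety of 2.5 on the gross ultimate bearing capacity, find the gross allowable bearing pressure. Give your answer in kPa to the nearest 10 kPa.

q_all ≈ 290 kPa

N_q = e^(π·tan23°)·tan²(56.5°) = 8.66; N_c = (N_q − 1)/tanφ' = 18.05.
Effective surcharge at the founding depth q = γ·D_f = 15.7 × 0.6 = 9.42 kPa.
With d_w = 1.63 m < B, γ̄ = 7.69 + (1.63/3.8) × (15.7 − 7.69) = 11.126 kN/m³.
q_ult = c·N_c·s_c + q·N_q + 0.5·γ·B·N_γ·s_γ
     = 23.7 × 18.049 × 1.15 + 9.42 × 8.6612 + 0.5 × 11.126 × 3.8 × 8.2 × 0.85
     = 491.92 + 81.588 + 147.34 = 720.84 kPa.
q_all = 720.84 / 2.5 = 288.34 kPa.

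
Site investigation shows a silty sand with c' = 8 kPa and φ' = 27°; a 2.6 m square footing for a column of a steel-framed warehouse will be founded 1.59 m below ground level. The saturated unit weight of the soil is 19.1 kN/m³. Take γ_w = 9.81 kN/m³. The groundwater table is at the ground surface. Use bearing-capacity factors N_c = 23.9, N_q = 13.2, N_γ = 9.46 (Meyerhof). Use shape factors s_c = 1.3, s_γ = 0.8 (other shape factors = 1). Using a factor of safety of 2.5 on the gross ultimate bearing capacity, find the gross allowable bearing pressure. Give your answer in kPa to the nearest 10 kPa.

q_all ≈ 210 kPa

Water table at ground surface, so effective unit weight γ' = 19.1 − 9.81 = 9.29 kN/m³ is used throughout; overburden q = 9.29 × 1.59 = 14.771 kPa; the same γ' applies in the ½γBN_γ term.
Cohesion term c·N_c·s_c = 8 × 23.9 × 1.3 = 248.56 kPa; surcharge term q·N_q = 14.771 × 13.2 = 194.98 kPa; self-weight term 0.5·γ·B·N_γ·s_γ = 0.5 × 9.29 × 2.6 × 9.46 × 0.8 = 91.399 kPa.
q_ult = 248.56 + 194.98 + 91.399 = 534.94 kPa.
q_all = 534.94 / 2.5 = 213.97 kPa.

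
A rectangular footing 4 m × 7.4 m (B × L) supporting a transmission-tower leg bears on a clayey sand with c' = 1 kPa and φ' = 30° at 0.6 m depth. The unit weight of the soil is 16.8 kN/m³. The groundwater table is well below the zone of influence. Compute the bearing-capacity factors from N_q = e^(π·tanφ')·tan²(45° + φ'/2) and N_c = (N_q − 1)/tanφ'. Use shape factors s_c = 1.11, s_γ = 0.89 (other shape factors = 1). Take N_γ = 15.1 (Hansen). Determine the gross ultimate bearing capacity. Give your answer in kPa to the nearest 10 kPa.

q_ult ≈ 670 kPa

tan30° = 0.5774, so N_q = e^(π×0.5774)·tan²(60°) = 6.134 × 3.0 = 18.4.
N_c = (18.4 − 1)/tan30° = 30.14.
Overburden at base level: q = 16.8 × 0.6 = 10.08 kPa.
Cohesion term c·N_c·s_c = 1 × 30.14 × 1.11 = 33.455 kPa; surcharge term q·N_q = 10.08 × 18.401 = 185.48 kPa; self-weight term 0.5·γ·B·N_γ·s_γ = 0.5 × 16.8 × 4 × 15.1 × 0.89 = 451.55 kPa.
q_ult = 33.455 + 185.48 + 451.55 = 670.49 kPa.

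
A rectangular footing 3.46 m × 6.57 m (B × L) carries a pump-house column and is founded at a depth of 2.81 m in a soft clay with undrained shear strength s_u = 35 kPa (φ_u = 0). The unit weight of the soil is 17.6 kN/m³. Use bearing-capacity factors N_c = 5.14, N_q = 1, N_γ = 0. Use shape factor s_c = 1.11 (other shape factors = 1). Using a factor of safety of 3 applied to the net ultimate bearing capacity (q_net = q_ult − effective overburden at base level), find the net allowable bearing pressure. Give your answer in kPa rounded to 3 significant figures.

q = γ·D_f = 17.6 × 2.81 = 49.456 kPa.
c·N_c·s_c = 35 × 5.14 × 1.11 = 199.69 kPa
q·N_q = 49.456 × 1 = 49.456 kPa
q_ult = 199.69 + 49.456 = 249.14 kPa.
Net ultimate: q_net = 249.14 − 49.456 = 199.69 kPa.
q_all(net) = 199.69 / 3 = 66.563 kPa.

q_all(net) ≈ 66.6 kPa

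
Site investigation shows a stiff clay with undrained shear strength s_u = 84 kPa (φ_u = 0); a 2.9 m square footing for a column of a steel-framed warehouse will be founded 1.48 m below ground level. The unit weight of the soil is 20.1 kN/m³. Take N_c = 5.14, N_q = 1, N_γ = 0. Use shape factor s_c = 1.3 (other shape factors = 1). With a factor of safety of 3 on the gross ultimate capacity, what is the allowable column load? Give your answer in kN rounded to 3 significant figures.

q = γ·D_f = 20.1 × 1.48 = 29.748 kPa.
c·N_c·s_c = 84 × 5.14 × 1.3 = 561.29 kPa
q·N_q = 29.748 × 1 = 29.748 kPa
q_ult = 561.29 + 29.748 = 591.04 kPa.
Gross allowable pressure q_all = 591.04 / 3 = 197.01 kPa.
Footing area = 8.41 m², so allowable column load = 197.01 × 8.41 = 1656.9 kN.

P_all ≈ 1660 kN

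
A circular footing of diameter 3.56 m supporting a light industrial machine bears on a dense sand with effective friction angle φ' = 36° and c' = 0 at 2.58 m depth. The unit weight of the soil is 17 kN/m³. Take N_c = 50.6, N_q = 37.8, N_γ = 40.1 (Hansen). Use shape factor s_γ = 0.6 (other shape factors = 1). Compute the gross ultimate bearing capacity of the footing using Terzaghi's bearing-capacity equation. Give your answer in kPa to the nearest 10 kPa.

Overburden at base level: q = 17 × 2.58 = 43.86 kPa.
Surcharge term q·N_q = 43.86 × 37.8 = 1657.9 kPa; self-weight term 0.5·γ·B·N_γ·s_γ = 0.5 × 17 × 3.56 × 40.1 × 0.6 = 728.06 kPa.
q_ult = 1657.9 + 728.06 = 2386 kPa.

q_ult ≈ 2390 kPa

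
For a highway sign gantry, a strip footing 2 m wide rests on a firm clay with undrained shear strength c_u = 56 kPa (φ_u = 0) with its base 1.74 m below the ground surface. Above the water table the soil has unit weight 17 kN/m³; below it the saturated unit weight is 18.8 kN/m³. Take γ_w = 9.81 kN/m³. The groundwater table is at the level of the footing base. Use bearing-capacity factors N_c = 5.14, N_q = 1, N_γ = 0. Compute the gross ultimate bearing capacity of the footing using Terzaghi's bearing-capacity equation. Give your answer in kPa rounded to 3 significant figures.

Overburden at base level: q = 17 × 1.74 = 29.58 kPa.
Cohesion term c·N_c = 56 × 5.14 = 287.84 kPa; surcharge term q·N_q = 29.58 × 1 = 29.58 kPa.
q_ult = 287.84 + 29.58 = 317.42 kPa.

q_ult ≈ 317 kPa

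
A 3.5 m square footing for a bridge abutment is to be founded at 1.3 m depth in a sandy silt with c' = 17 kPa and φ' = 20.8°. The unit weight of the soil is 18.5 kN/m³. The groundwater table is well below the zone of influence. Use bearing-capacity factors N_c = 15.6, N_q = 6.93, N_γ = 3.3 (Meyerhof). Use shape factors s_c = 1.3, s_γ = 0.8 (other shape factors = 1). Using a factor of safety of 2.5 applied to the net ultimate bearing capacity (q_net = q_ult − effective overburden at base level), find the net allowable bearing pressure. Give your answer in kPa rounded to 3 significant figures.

Overburden at base level: q = 18.5 × 1.3 = 24.05 kPa.
Cohesion term c·N_c·s_c = 17 × 15.6 × 1.3 = 344.76 kPa; surcharge term q·N_q = 24.05 × 6.93 = 166.67 kPa; self-weight term 0.5·γ·B·N_γ·s_γ = 0.5 × 18.5 × 3.5 × 3.3 × 0.8 = 85.47 kPa.
q_ult = 344.76 + 166.67 + 85.47 = 596.9 kPa.
Net ultimate: q_net = 596.9 − 24.05 = 572.85 kPa.
q_all(net) = 572.85 / 2.5 = 229.14 kPa.

q_all(net) ≈ 229 kPa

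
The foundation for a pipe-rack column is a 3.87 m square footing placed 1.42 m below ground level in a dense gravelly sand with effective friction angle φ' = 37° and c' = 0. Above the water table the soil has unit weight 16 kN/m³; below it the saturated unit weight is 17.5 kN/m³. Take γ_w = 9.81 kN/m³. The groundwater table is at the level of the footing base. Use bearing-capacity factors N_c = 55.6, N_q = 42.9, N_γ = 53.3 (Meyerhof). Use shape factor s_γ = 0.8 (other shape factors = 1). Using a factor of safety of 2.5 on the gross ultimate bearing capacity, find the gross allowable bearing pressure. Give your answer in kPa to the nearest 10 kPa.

q_all ≈ 640 kPa

Effective surcharge at the founding depth q = γ·D_f = 16 × 1.42 = 22.72 kPa.
The water table coincides with the base, so in the self-weight term γ → γ' = 7.69 kN/m³.
q_ult = q·N_q + 0.5·γ·B·N_γ·s_γ
     = 22.72 × 42.9 + 0.5 × 7.69 × 3.87 × 53.3 × 0.8
     = 974.69 + 634.49 = 1609.2 kPa.
q_all = 1609.2 / 2.5 = 643.67 kPa.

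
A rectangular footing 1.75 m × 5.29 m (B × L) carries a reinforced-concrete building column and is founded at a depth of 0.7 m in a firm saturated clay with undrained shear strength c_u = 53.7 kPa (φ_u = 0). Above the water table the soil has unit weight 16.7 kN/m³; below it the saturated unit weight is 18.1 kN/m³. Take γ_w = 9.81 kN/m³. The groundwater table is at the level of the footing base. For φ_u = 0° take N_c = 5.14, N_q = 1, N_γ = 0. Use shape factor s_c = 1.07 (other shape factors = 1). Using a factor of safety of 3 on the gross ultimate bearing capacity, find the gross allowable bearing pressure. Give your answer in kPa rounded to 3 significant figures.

q_all ≈ 102 kPa

Overburden at base level: q = 16.7 × 0.7 = 11.69 kPa.
Cohesion term c·N_c·s_c = 53.7 × 5.14 × 1.07 = 295.34 kPa; surcharge term q·N_q = 11.69 × 1 = 11.69 kPa.
q_ult = 295.34 + 11.69 = 307.03 kPa.
q_all = 307.03 / 3 = 102.34 kPa.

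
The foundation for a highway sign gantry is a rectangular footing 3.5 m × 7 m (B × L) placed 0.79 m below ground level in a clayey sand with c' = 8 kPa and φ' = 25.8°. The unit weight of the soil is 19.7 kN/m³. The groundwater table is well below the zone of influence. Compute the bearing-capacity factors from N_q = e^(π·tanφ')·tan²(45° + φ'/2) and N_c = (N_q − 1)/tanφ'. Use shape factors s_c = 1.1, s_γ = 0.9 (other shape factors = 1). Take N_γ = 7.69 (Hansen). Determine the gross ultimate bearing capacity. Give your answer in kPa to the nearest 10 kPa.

tan25.8° = 0.4834, so N_q = e^(π×0.4834)·tan²(57.9°) = 4.566 × 2.541 = 11.6.
N_c = (11.6 − 1)/tan25.8° = 21.94.
Overburden at base level: q = 19.7 × 0.79 = 15.563 kPa.
Cohesion term c·N_c·s_c = 8 × 21.936 × 1.1 = 193.04 kPa; surcharge term q·N_q = 15.563 × 11.604 = 180.6 kPa; self-weight term 0.5·γ·B·N_γ·s_γ = 0.5 × 19.7 × 3.5 × 7.69 × 0.9 = 238.6 kPa.
q_ult = 193.04 + 180.6 + 238.6 = 612.23 kPa.

q_ult ≈ 610 kPa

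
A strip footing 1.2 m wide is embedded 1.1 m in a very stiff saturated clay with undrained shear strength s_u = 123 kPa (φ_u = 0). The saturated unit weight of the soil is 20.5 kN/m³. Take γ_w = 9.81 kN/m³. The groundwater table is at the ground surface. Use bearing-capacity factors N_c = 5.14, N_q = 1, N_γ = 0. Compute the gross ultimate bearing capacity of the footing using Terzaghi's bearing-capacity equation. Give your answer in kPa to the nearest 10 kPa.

With the water table at the surface the whole profile is submerged: γ' = 20.5 − 9.81 = 10.69 kN/m³, so q = γ'·D_f = 11.759 kPa.
q_ult = c·N_c + q·N_q
     = 123 × 5.14 + 11.759 × 1
     = 632.22 + 11.759 = 643.98 kPa.

q_ult ≈ 640 kPa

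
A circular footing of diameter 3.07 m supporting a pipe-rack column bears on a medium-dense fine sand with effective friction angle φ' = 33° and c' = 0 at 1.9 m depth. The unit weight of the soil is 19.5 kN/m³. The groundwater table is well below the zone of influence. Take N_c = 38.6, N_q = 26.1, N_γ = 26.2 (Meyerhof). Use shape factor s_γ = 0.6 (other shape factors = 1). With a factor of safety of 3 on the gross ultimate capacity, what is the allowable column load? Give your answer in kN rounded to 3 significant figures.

q = γ·D_f = 19.5 × 1.9 = 37.05 kPa.
q·N_q = 37.05 × 26.1 = 967 kPa
0.5·γ·B·N_γ·s_γ = 0.5 × 19.5 × 3.07 × 26.2 × 0.6 = 470.54 kPa
q_ult = 967 + 470.54 = 1437.5 kPa.
Gross allowable pressure q_all = 1437.5 / 3 = 479.18 kPa.
Footing area = 7.4023 m², so allowable column load = 479.18 × 7.4023 = 3547 kN.

P_all ≈ 3550 kN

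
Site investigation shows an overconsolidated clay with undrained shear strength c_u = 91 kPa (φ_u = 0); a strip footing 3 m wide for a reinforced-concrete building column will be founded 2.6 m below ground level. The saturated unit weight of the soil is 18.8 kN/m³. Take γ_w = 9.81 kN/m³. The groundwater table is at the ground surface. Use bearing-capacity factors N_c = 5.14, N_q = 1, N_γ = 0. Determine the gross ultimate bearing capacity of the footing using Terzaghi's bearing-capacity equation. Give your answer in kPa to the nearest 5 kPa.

q_ult ≈ 490 kPa

γ' = 18.8 − 9.81 = 8.99 kN/m³ (submerged throughout). q = 8.99 × 2.6 = 23.374 kPa.
c·N_c = 91 × 5.14 = 467.74 kPa
q·N_q = 23.374 × 1 = 23.374 kPa
q_ult = 467.74 + 23.374 = 491.11 kPa.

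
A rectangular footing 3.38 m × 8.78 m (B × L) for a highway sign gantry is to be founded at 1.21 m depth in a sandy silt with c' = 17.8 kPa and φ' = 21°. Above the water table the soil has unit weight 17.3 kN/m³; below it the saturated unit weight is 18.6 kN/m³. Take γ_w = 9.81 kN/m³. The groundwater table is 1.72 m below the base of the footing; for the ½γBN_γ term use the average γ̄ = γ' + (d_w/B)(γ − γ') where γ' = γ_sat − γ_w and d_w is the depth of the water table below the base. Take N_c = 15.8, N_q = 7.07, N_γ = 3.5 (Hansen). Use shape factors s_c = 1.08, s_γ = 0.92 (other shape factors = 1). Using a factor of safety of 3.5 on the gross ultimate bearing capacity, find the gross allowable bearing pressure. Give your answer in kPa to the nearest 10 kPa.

q = γ·D_f = 17.3 × 1.21 = 20.933 kPa.
γ' = 8.79 kN/m³; averaging over the depth B below the base, γ̄ = γ' + (d_w/B)(γ − γ') = 13.121 kN/m³.
c·N_c·s_c = 17.8 × 15.8 × 1.08 = 303.74 kPa
q·N_q = 20.933 × 7.07 = 148 kPa
0.5·γ·B·N_γ·s_γ = 0.5 × 13.121 × 3.38 × 3.5 × 0.92 = 71.399 kPa
q_ult = 303.74 + 148 + 71.399 = 523.13 kPa.
q_all = 523.13 / 3.5 = 149.47 kPa.

q_all ≈ 150 kPa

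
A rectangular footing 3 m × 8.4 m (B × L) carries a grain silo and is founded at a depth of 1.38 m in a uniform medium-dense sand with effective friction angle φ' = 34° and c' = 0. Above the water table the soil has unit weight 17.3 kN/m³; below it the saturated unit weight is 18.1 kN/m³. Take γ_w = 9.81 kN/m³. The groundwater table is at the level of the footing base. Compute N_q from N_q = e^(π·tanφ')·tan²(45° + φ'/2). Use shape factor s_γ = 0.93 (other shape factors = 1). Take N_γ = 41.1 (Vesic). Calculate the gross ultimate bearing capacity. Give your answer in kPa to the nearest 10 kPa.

tan34° = 0.6745, so N_q = e^(π×0.6745)·tan²(62°) = 8.323 × 3.537 = 29.44.
Effective surcharge at the founding depth q = γ·D_f = 17.3 × 1.38 = 23.874 kPa.
The water table coincides with the base, so in the self-weight term γ → γ' = 8.29 kN/m³.
q_ult = q·N_q + 0.5·γ·B·N_γ·s_γ
     = 23.874 × 29.44 + 0.5 × 8.29 × 3 × 41.1 × 0.93
     = 702.85 + 475.3 = 1178.1 kPa.

q_ult ≈ 1180 kPa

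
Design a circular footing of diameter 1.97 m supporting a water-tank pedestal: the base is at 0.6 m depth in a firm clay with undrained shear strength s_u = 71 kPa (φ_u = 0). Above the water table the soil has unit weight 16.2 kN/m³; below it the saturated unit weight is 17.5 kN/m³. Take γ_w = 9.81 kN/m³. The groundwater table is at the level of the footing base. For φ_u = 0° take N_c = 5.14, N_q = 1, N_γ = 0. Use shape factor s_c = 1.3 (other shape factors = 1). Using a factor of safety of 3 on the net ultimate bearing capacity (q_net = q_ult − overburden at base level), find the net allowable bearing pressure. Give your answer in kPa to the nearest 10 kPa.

q_all(net) ≈ 160 kPa

Overburden at base level: q = 16.2 × 0.6 = 9.72 kPa.
Cohesion term c·N_c·s_c = 71 × 5.14 × 1.3 = 474.42 kPa; surcharge term q·N_q = 9.72 × 1 = 9.72 kPa.
q_ult = 474.42 + 9.72 = 484.14 kPa.
q_net = 484.14 − 9.72 = 474.42 kPa.
q_all(net) = 474.42 / 3 = 158.14 kPa.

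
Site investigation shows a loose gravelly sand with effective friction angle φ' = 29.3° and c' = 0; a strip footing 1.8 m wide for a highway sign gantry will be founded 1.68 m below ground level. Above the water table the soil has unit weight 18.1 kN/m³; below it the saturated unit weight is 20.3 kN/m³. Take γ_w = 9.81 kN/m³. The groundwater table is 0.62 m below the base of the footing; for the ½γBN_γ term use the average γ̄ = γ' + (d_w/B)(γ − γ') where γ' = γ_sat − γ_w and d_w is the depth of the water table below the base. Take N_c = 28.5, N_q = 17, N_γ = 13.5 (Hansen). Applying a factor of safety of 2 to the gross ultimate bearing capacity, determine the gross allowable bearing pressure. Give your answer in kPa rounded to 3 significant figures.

Overburden at base level: q = 18.1 × 1.68 = 30.408 kPa.
The water table is 0.62 m below the base (< B = 1.8 m), so the ½γBN_γ term uses γ̄ = γ' + (d_w/B)(γ − γ') = 10.49 + (0.62/1.8)(18.1 − 10.49) = 13.111 kN/m³.
Surcharge term q·N_q = 30.408 × 17 = 516.94 kPa; self-weight term 0.5·γ·B·N_γ = 0.5 × 13.111 × 1.8 × 13.5 = 159.3 kPa.
q_ult = 516.94 + 159.3 = 676.24 kPa.
q_all = q_ult / FS = 676.24 / 2 = 338.12 kPa.

q_all ≈ 338 kPa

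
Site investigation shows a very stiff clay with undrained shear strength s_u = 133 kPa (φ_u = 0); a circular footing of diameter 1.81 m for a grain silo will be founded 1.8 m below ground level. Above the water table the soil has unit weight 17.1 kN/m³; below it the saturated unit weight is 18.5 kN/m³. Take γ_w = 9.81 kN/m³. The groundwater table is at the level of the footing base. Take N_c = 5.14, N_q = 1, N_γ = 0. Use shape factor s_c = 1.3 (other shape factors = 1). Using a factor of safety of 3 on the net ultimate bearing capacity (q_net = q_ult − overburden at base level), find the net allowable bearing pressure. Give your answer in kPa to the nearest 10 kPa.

q_all(net) ≈ 300 kPa

Overburden at base level: q = 17.1 × 1.8 = 30.78 kPa.
Cohesion term c·N_c·s_c = 133 × 5.14 × 1.3 = 888.71 kPa; surcharge term q·N_q = 30.78 × 1 = 30.78 kPa.
q_ult = 888.71 + 30.78 = 919.49 kPa.
q_net = 919.49 − 30.78 = 888.71 kPa.
q_all(net) = 888.71 / 3 = 296.24 kPa.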